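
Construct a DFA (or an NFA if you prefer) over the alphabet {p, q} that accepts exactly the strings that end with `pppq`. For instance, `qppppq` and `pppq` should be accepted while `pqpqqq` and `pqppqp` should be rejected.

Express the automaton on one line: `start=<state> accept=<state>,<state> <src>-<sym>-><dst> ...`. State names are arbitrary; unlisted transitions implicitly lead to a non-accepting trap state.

start=S0 accept=S4 S0-p->S1 S0-q->S0 S1-p->S2 S1-q->S0 S2-p->S3 S2-q->S0 S3-p->S3 S3-q->S4 S4-p->S1 S4-q->S0

Remember how much of `pppq` the current input suffix matches. State S0 means no match yet; S1 means the last symbol is `p`; S2 means the last 2 symbols are `pp`; S3 means the last 3 symbols are `ppp`; S4 means the last 4 symbols are `pppq`. Only S4 accepts. On a mismatch, fall back to the longest proper suffix that is still a prefix of `pppq`.
        p   q  
>  S0   S1  S0 
   S1   S2  S0 
   S2   S3  S0 
   S3   S3  S4 
 * S4   S1  S0 
(> = start, * = accepting)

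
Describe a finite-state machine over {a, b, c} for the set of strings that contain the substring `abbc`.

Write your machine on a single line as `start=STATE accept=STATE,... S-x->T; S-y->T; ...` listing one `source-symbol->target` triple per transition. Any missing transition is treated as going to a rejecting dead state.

start=S0; accept=S4; S0-a->S1; S0-b->S0; S0-c->S0; S1-a->S1; S1-b->S2; S1-c->S0; S2-a->S1; S2-b->S3; S2-c->S0; S3-a->S1; S3-b->S0; S3-c->S4; S4-a->S4; S4-b->S4; S4-c->S4

Track how much of `abbc` has been matched so far: state S0 is no progress, S4 is the absorbing accept state reached once `abbc` has occurred. Intermediate states record partial matches; on a mismatch, fall back to the longest reusable overlap.
With 5 states:
        a   b   c  
>  S0   S1  S0  S0 
   S1   S1  S2  S0 
   S2   S1  S3  S0 
   S3   S1  S0  S4 
 * S4   S4  S4  S4 
(> = start, * = accepting)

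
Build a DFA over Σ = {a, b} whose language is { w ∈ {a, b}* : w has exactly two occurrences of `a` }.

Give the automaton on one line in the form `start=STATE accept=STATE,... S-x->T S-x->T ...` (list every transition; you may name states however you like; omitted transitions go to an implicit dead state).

Only the number of `a`s matters, and only up to 3. Make a chain q0 → q1 → q2 → q3 advanced by each `a` (with q3 absorbing); every other symbol self-loops. The accepting set is {q2}.
4 states suffice.
        a   b  
>  q0   q1  q0 
   q1   q2  q1 
 * q2   q3  q2 
   q3   q3  q3 
(> = start, * = accepting)

start=q0 accept=q2 q0-a->q1 q0-b->q0 q1-a->q2 q1-b->q1 q2-a->q3 q2-b->q2 q3-a->q3 q3-b->q3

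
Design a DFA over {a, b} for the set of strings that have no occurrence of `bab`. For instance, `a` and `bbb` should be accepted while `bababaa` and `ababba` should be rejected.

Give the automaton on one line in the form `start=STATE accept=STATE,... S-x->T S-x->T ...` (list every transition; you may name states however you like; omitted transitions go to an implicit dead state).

This is the complement of 'contains `bab`'. Use the same substring-matching states — S0 through S3 holding how much of `bab` has just been matched — but flip the accepting set: everything except the trap S3 accepts.
4 states suffice.
        a   b  
>* S0   S0  S1 
 * S1   S2  S1 
 * S2   S0  S3 
   S3   S3  S3 
(> = start, * = accepting)

start=S0 accept=S0,S1,S2 S0-a->S0 S0-b->S1 S1-a->S2 S1-b->S1 S2-a->S0 S2-b->S3 S3-a->S3 S3-b->S3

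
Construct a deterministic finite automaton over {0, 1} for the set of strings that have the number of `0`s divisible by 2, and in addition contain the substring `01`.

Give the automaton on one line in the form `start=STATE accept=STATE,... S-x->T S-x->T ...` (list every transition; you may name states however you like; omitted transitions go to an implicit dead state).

Run two small machines in parallel and take their product. The first has 2 states tracking the count of `0`s modulo 2; the second has 3 states tracking whether and how much of `01` has been seen. A product state is a pair (one from each), accepting exactly when both do.
With 5 states:
        0   1  
>  s0   s1  s0 
   s1   s2  s3 
   s2   s1  s4 
   s3   s4  s3 
 * s4   s3  s4 
(> = start, * = accepting)

start=s0 accept=s4 s0-0->s1 s0-1->s0 s1-0->s2 s1-1->s3 s2-0->s1 s2-1->s4 s3-0->s4 s3-1->s3 s4-0->s3 s4-1->s4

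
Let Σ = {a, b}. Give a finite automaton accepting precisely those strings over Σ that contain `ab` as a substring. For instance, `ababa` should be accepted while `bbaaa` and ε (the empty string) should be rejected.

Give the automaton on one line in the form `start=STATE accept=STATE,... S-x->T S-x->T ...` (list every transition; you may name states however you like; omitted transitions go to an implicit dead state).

States q0..q1 record the length of the longest prefix of `ab` that matches the current input suffix. Reaching q2 means `ab` has been seen, and we stay there forever. Accept from q2.
3 states suffice.
        a   b  
>  q0   q1  q0 
   q1   q1  q2 
 * q2   q2  q2 
(> = start, * = accepting)

start=q0 accept=q2 q0-a->q1 q0-b->q0 q1-a->q1 q1-b->q2 q2-a->q2 q2-b->q2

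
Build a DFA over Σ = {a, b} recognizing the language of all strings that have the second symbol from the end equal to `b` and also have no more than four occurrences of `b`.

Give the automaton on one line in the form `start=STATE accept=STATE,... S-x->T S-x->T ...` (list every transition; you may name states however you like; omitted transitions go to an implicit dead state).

start=s0 accept=s2,s3,s6,s7,s10,s11,s14 s0-a->s0 s0-b->s1 s1-a->s2 s1-b->s3 s2-a->s4 s2-b->s5 s3-a->s6 s3-b->s7 s4-a->s4 s4-b->s5 s5-a->s6 s5-b->s7 s6-a->s8 s6-b->s9 s7-a->s10 s7-b->s11 s8-a->s8 s8-b->s9 s9-a->s10 s9-b->s11 s10-a->s12 s10-b->s13 s11-a->s14 s11-b->s15 s12-a->s12 s12-b->s13 s13-a->s14 s13-b->s15 s14-a->s15 s14-b->s15 s15-a->s15 s15-b->s15

Handle the two conditions separately and then intersect. One (7 states) tracks the last 2 symbols read; the other (6 states) tracks the count of `b`s, saturating at 5. Each combined state is a pair, one component from each; accept when both components accept. Minimizing collapses redundant product states.
          a    b  
>  s0     s0   s1 
   s1     s2   s3 
 * s2     s4   s5 
 * s3     s6   s7 
   s4     s4   s5 
   s5     s6   s7 
 * s6     s8   s9 
 * s7    s10  s11 
   s8     s8   s9 
   s9    s10  s11 
 * s10   s12  s13 
 * s11   s14  s15 
   s12   s12  s13 
   s13   s14  s15 
 * s14   s15  s15 
   s15   s15  s15 
(> = start, * = accepting)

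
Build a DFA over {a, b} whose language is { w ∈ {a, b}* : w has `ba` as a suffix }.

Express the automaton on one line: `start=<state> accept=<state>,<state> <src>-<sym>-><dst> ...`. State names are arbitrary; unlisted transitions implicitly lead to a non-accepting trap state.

Let each state record the length of the longest suffix of the input read so far that is also a prefix of `ba`. q1 means the last symbol is `b`; q2 means the last 2 symbols are `ba`. Accept only at q2, where the string currently ends in `ba`.
A 3-state machine:
        a   b  
>  q0   q0  q1 
   q1   q2  q1 
 * q2   q0  q1 
(> = start, * = accepting)

start=q0 accept=q2 q0-a->q0 q0-b->q1 q1-a->q2 q1-b->q1 q2-a->q0 q2-b->q1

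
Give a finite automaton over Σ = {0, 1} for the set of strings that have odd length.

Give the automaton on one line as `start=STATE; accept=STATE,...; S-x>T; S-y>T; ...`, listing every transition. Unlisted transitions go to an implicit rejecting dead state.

Count input length modulo 2: every symbol advances one step around the cycle q0 → q1 → q0. Accept at q1.
2 states suffice.
        0   1  
>  q0   q1  q1 
 * q1   q0  q0 
(> = start, * = accepting)

start=q0; accept=q1; q0-0>q1; q0-1>q1; q1-0>q0; q1-1>q0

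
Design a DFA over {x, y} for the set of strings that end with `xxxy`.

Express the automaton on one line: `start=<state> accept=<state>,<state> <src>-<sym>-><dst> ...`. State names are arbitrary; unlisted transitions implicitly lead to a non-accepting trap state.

Remember how much of `xxxy` the current input suffix matches. State s0 means no match yet; s1 means the last symbol is `x`; s2 means the last 2 symbols are `xx`; s3 means the last 3 symbols are `xxx`; s4 means the last 4 symbols are `xxxy`. Only s4 accepts. On a mismatch, fall back to the longest proper suffix that is still a prefix of `xxxy`.
A 5-state machine:
        x   y  
>  s0   s1  s0 
   s1   s2  s0 
   s2   s3  s0 
   s3   s3  s4 
 * s4   s1  s0 
(> = start, * = accepting)

start=s0 accept=s4 s0-x->s1 s0-y->s0 s1-x->s2 s1-y->s0 s2-x->s3 s2-y->s0 s3-x->s3 s3-y->s4 s4-x->s1 s4-y->s0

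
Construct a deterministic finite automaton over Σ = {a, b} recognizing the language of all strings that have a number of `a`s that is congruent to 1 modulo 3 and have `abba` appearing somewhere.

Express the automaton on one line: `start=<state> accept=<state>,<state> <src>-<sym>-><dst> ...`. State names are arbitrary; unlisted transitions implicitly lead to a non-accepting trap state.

Build one automaton per condition and run them in lockstep. One (3 states) tracks the count of `a`s modulo 3; the other (5 states) tracks whether and how much of `abba` has been seen. Each combined state is a pair, one component from each; accept when both components accept.
A 15-state machine:
          a    b  
>  s0     s1   s0 
   s1     s2   s3 
   s2     s4   s5 
   s3     s2   s6 
   s4     s1   s7 
   s5     s4   s8 
   s6     s9  s10 
   s7     s1  s11 
   s8    s12  s13 
   s9    s12   s9 
   s10    s2  s10 
   s11   s14   s0 
   s12   s14  s12 
   s13    s4  s13 
 * s14    s9  s14 
(> = start, * = accepting)

start=s0 accept=s14 s0-a->s1 s0-b->s0 s1-a->s2 s1-b->s3 s2-a->s4 s2-b->s5 s3-a->s2 s3-b->s6 s4-a->s1 s4-b->s7 s5-a->s4 s5-b->s8 s6-a->s9 s6-b->s10 s7-a->s1 s7-b->s11 s8-a->s12 s8-b->s13 s9-a->s12 s9-b->s9 s10-a->s2 s10-b->s10 s11-a->s14 s11-b->s0 s12-a->s14 s12-b->s12 s13-a->s4 s13-b->s13 s14-a->s9 s14-b->s14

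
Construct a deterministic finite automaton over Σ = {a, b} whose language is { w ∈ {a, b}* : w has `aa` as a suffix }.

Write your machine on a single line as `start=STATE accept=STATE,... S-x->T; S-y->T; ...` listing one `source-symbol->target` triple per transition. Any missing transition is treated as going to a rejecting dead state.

Let each state record the length of the longest suffix of the input read so far that is also a prefix of `aa`. s1 means the last symbol is `a`; s2 means the last 2 symbols are `aa`. Accept only at s2, where the string currently ends in `aa`.
With 3 states:
        a   b  
>  s0   s1  s0 
   s1   s2  s0 
 * s2   s2  s0 
(> = start, * = accepting)

start=s0; accept=s2; s0-a->s1; s0-b->s0; s1-a->s2; s1-b->s0; s2-a->s2; s2-b->s0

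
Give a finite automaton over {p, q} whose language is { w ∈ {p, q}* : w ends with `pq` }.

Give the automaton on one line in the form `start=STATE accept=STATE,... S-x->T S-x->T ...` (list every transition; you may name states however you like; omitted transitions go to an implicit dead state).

Let each state record the length of the longest suffix of the input read so far that is also a prefix of `pq`. B means the last symbol is `p`; C means the last 2 symbols are `pq`. Accept only at C, where the string currently ends in `pq`.
A 3-state machine:
       p  q 
>  A   B  A 
   B   B  C 
 * C   B  A 
(> = start, * = accepting)

start=A accept=C A-p->B A-q->A B-p->B B-q->C C-p->B C-q->A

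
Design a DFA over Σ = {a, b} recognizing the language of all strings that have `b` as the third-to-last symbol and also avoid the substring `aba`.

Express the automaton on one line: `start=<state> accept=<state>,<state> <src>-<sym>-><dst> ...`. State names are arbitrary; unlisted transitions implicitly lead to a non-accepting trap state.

start=q0 accept=q7,q8,q9,q10 q0-a->q1 q0-b->q2 q1-a->q1 q1-b->q3 q2-a->q4 q2-b->q5 q3-a->q6 q3-b->q5 q4-a->q7 q4-b->q8 q5-a->q9 q5-b->q10 q6-a->q6 q6-b->q6 q7-a->q1 q7-b->q3 q8-a->q6 q8-b->q5 q9-a->q7 q9-b->q8 q10-a->q9 q10-b->q10

Build one automaton per condition and run them in lockstep. One (15 states) tracks the last 3 symbols read; the other (4 states) tracks partial matches of the forbidden pattern `aba`. Each combined state is a pair, one component from each; accept when both components accept. After merging equivalent states the machine shrinks.
An 11-state machine:
          a    b  
>  q0     q1   q2 
   q1     q1   q3 
   q2     q4   q5 
   q3     q6   q5 
   q4     q7   q8 
   q5     q9  q10 
   q6     q6   q6 
 * q7     q1   q3 
 * q8     q6   q5 
 * q9     q7   q8 
 * q10    q9  q10 
(> = start, * = accepting)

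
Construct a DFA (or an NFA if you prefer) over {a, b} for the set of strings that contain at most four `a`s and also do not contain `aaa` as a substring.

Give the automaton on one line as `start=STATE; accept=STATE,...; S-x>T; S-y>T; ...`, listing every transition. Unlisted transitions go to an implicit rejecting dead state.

start=q0; accept=q0,q1,q2,q3,q5,q6,q8,q9,q11,q12,q13,q14; q0-a>q1; q0-b>q0; q1-a>q2; q1-b>q3; q2-a>q4; q2-b>q5; q3-a>q6; q3-b>q3; q4-a>q7; q4-b>q4; q5-a>q8; q5-b>q5; q6-a>q9; q6-b>q5; q7-a>q10; q7-b>q7; q8-a>q11; q8-b>q12; q9-a>q7; q9-b>q12; q10-a>q10; q10-b>q10; q11-a>q10; q11-b>q13; q12-a>q14; q12-b>q12; q13-a>q15; q13-b>q13; q14-a>q16; q14-b>q13; q15-a>q16; q15-b>q17; q16-a>q10; q16-b>q17; q17-a>q15; q17-b>q17

Build one automaton per condition and run them in lockstep. The first has 6 states tracking the count of `a`s, saturating at 5; the second has 4 states tracking partial matches of the forbidden pattern `aaa`. A product state is a pair (one from each), accepting exactly when both do.
18 states suffice.
          a    b  
>* q0     q1   q0 
 * q1     q2   q3 
 * q2     q4   q5 
 * q3     q6   q3 
   q4     q7   q4 
 * q5     q8   q5 
 * q6     q9   q5 
   q7    q10   q7 
 * q8    q11  q12 
 * q9     q7  q12 
   q10   q10  q10 
 * q11   q10  q13 
 * q12   q14  q12 
 * q13   q15  q13 
 * q14   q16  q13 
   q15   q16  q17 
   q16   q10  q17 
   q17   q15  q17 
(> = start, * = accepting)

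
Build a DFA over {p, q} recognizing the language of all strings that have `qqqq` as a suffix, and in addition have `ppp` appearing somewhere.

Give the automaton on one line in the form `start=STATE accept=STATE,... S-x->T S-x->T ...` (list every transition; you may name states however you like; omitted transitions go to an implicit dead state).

start=S0 accept=S7 S0-p->S1 S0-q->S0 S1-p->S2 S1-q->S0 S2-p->S3 S2-q->S0 S3-p->S3 S3-q->S4 S4-p->S3 S4-q->S5 S5-p->S3 S5-q->S6 S6-p->S3 S6-q->S7 S7-p->S3 S7-q->S7

Handle the two conditions separately and then intersect. The first has 5 states tracking how much of the suffix `qqqq` has currently been matched; the second has 4 states tracking whether and how much of `ppp` has been seen. A product state is a pair (one from each), accepting exactly when both do. After merging equivalent states the machine shrinks.
An 8-state machine:
        p   q  
>  S0   S1  S0 
   S1   S2  S0 
   S2   S3  S0 
   S3   S3  S4 
   S4   S3  S5 
   S5   S3  S6 
   S6   S3  S7 
 * S7   S3  S7 
(> = start, * = accepting)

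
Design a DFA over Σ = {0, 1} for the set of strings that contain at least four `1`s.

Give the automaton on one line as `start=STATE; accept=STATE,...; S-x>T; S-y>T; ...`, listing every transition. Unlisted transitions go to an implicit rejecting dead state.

Only the number of `1`s matters, and only up to 5. Make a chain s0 → s1 → s2 → s3 → s4 → s5 advanced by each `1` (with s5 absorbing); every other symbol self-loops. The accepting set is {s4, s5}.
With 6 states:
        0   1  
>  s0   s0  s1 
   s1   s1  s2 
   s2   s2  s3 
   s3   s3  s4 
 * s4   s4  s5 
 * s5   s5  s5 
(> = start, * = accepting)

start=s0; accept=s4,s5; s0-0>s0; s0-1>s1; s1-0>s1; s1-1>s2; s2-0>s2; s2-1>s3; s3-0>s3; s3-1>s4; s4-0>s4; s4-1>s5; s5-0>s5; s5-1>s5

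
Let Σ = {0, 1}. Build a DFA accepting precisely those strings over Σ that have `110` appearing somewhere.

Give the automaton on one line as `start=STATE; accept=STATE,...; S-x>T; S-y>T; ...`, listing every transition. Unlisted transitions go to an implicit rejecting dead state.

Track how much of `110` has been matched so far: state q0 is no progress, q3 is the absorbing accept state reached once `110` has occurred. Intermediate states record partial matches; on a mismatch, fall back to the longest reusable overlap.
A 4-state machine:
        0   1  
>  q0   q0  q1 
   q1   q0  q2 
   q2   q3  q2 
 * q3   q3  q3 
(> = start, * = accepting)

start=q0; accept=q3; q0-0>q0; q0-1>q1; q1-0>q0; q1-1>q2; q2-0>q3; q2-1>q2; q3-0>q3; q3-1>q3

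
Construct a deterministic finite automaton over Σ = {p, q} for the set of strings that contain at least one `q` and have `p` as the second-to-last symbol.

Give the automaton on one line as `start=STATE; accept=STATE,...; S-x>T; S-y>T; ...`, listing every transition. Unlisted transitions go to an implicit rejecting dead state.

start=A; accept=D,F; A-p>B; A-q>C; B-p>B; B-q>D; C-p>E; C-q>C; D-p>E; D-q>C; E-p>F; E-q>D; F-p>F; F-q>D

Handle the two conditions separately and then intersect. One (3 states) tracks the count of `q`s, saturating at 2; the other (7 states) tracks the last 2 symbols read. Each combined state is a pair, one component from each; accept when both components accept. Equivalent product states are then merged.
6 states suffice.
       p  q 
>  A   B  C 
   B   B  D 
   C   E  C 
 * D   E  C 
   E   F  D 
 * F   F  D 
(> = start, * = accepting)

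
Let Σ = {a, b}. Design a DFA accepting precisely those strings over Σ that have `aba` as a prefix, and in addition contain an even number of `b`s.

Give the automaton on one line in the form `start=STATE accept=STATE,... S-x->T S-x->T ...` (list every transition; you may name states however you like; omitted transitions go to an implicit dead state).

start=s0 accept=s6 s0-a->s1 s0-b->s2 s1-a->s3 s1-b->s4 s2-a->s2 s2-b->s3 s3-a->s3 s3-b->s2 s4-a->s5 s4-b->s3 s5-a->s5 s5-b->s6 s6-a->s6 s6-b->s5

Build one automaton per condition and run them in lockstep. One (5 states) tracks whether the input so far still matches the prefix `aba`; the other (2 states) tracks the count of `b`s modulo 2. Each combined state is a pair, one component from each; accept when both components accept.
7 states suffice.
        a   b  
>  s0   s1  s2 
   s1   s3  s4 
   s2   s2  s3 
   s3   s3  s2 
   s4   s5  s3 
   s5   s5  s6 
 * s6   s6  s5 
(> = start, * = accepting)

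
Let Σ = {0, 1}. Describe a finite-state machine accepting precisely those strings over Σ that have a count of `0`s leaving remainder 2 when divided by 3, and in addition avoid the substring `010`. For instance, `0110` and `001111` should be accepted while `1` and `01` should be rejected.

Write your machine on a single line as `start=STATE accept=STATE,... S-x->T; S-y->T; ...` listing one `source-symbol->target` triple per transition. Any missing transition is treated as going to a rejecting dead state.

start=q0; accept=q2,q5,q9; q0-0->q1; q0-1->q0; q1-0->q2; q1-1->q3; q2-0->q4; q2-1->q5; q3-0->q6; q3-1->q7; q4-0->q1; q4-1->q8; q5-0->q6; q5-1->q9; q6-0->q6; q6-1->q6; q7-0->q2; q7-1->q7; q8-0->q6; q8-1->q0; q9-0->q4; q9-1->q9

Handle the two conditions separately and then intersect. The first has 3 states tracking the count of `0`s modulo 3; the second has 4 states tracking partial matches of the forbidden pattern `010`. A product state is a pair (one from each), accepting exactly when both do. Minimizing collapses redundant product states.
        0   1  
>  q0   q1  q0 
   q1   q2  q3 
 * q2   q4  q5 
   q3   q6  q7 
   q4   q1  q8 
 * q5   q6  q9 
   q6   q6  q6 
   q7   q2  q7 
   q8   q6  q0 
 * q9   q4  q9 
(> = start, * = accepting)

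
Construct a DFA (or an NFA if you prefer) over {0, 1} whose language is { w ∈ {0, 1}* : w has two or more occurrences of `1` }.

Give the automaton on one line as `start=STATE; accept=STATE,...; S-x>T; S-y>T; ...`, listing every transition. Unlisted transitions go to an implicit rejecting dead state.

start=q0; accept=q2,q3; q0-0>q0; q0-1>q1; q1-0>q1; q1-1>q2; q2-0>q2; q2-1>q3; q3-0>q3; q3-1>q3

Only the number of `1`s matters, and only up to 3. Make a chain q0 → q1 → q2 → q3 advanced by each `1` (with q3 absorbing); every other symbol self-loops. The accepting set is {q2, q3}.
        0   1  
>  q0   q0  q1 
   q1   q1  q2 
 * q2   q2  q3 
 * q3   q3  q3 
(> = start, * = accepting)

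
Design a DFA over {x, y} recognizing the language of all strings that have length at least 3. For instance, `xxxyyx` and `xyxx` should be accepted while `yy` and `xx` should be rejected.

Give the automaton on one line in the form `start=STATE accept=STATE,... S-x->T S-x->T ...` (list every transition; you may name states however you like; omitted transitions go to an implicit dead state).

start=q0 accept=q3,q4 q0-x->q1 q0-y->q1 q1-x->q2 q1-y->q2 q2-x->q3 q2-y->q3 q3-x->q4 q3-y->q4 q4-x->q4 q4-y->q4

Count input length up to 4: every symbol moves from q0 toward q4, which means 'more than 3' and absorbs. Accept from {q3, q4}.
A 5-state machine:
        x   y  
>  q0   q1  q1 
   q1   q2  q2 
   q2   q3  q3 
 * q3   q4  q4 
 * q4   q4  q4 
(> = start, * = accepting)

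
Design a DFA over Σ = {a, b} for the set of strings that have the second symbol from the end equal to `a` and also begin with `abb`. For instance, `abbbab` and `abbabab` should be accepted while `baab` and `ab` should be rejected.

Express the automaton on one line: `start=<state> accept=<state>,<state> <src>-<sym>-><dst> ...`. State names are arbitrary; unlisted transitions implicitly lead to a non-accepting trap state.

start=q0 accept=q10,q11 q0-a->q1 q0-b->q2 q1-a->q3 q1-b->q4 q2-a->q5 q2-b->q6 q3-a->q3 q3-b->q7 q4-a->q5 q4-b->q8 q5-a->q3 q5-b->q7 q6-a->q5 q6-b->q6 q7-a->q5 q7-b->q6 q8-a->q9 q8-b->q8 q9-a->q10 q9-b->q11 q10-a->q10 q10-b->q11 q11-a->q9 q11-b->q8

Run two small machines in parallel and take their product. One (7 states) tracks the last 2 symbols read; the other (5 states) tracks whether the input so far still matches the prefix `abb`. Each combined state is a pair, one component from each; accept when both components accept.
A 12-state machine:
          a    b  
>  q0     q1   q2 
   q1     q3   q4 
   q2     q5   q6 
   q3     q3   q7 
   q4     q5   q8 
   q5     q3   q7 
   q6     q5   q6 
   q7     q5   q6 
   q8     q9   q8 
   q9    q10  q11 
 * q10   q10  q11 
 * q11    q9   q8 
(> = start, * = accepting)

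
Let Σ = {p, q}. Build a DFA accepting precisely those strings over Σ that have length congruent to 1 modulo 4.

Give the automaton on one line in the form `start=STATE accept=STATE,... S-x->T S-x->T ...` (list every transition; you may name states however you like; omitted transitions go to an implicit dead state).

start=A accept=B A-p->B A-q->B B-p->C B-q->C C-p->D C-q->D D-p->A D-q->A

Count input length modulo 4: every symbol advances one step around the cycle A → B → C → D → A. Accept at B.
4 states suffice.
       p  q 
>  A   B  B 
 * B   C  C 
   C   D  D 
   D   A  A 
(> = start, * = accepting)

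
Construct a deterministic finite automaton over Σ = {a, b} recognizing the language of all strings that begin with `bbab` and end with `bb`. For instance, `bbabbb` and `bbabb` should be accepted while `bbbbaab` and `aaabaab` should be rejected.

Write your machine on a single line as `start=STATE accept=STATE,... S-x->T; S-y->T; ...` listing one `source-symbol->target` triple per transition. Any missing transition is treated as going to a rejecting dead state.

Build one automaton per condition and run them in lockstep. The first has 6 states tracking whether the input so far still matches the prefix `bbab`; the second has 3 states tracking how much of the suffix `bb` has currently been matched. A product state is a pair (one from each), accepting exactly when both do. Equivalent product states are then merged.
8 states suffice.
        a   b  
>  q0   q1  q2 
   q1   q1  q1 
   q2   q1  q3 
   q3   q4  q1 
   q4   q1  q5 
   q5   q6  q7 
   q6   q6  q5 
 * q7   q6  q7 
(> = start, * = accepting)

start=q0; accept=q7; q0-a->q1; q0-b->q2; q1-a->q1; q1-b->q1; q2-a->q1; q2-b->q3; q3-a->q4; q3-b->q1; q4-a->q1; q4-b->q5; q5-a->q6; q5-b->q7; q6-a->q6; q6-b->q5; q7-a->q6; q7-b->q7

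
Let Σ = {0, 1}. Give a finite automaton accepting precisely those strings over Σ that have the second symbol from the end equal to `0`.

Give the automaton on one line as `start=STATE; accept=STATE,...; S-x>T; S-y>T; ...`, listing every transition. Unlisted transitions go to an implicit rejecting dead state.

Because acceptance depends on a position counted from the end, the machine has to buffer the most recent 2 symbols. Make each state the string of the last up-to-2 symbols read; on input `x` shift the window left and append `x`. Accept when the buffered window has length 2 and begins with `0`.
7 states suffice.
        0   1  
>  s0   s1  s2 
   s1   s3  s4 
   s2   s5  s6 
 * s3   s3  s4 
 * s4   s5  s6 
   s5   s3  s4 
   s6   s5  s6 
(> = start, * = accepting)

start=s0; accept=s3,s4; s0-0>s1; s0-1>s2; s1-0>s3; s1-1>s4; s2-0>s5; s2-1>s6; s3-0>s3; s3-1>s4; s4-0>s5; s4-1>s6; s5-0>s3; s5-1>s4; s6-0>s5; s6-1>s6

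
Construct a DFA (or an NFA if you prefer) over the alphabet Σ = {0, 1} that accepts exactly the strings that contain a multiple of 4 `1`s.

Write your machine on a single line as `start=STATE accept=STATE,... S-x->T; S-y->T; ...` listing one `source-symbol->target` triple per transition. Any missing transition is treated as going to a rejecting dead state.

The only thing that matters is how many `1`s have appeared, reduced mod 4. Use one state per residue: q0 for 0, …, q3 for 3. Reading `1` moves to the next residue; anything else stays put. q0 is accepting.
4 states suffice.
        0   1  
>* q0   q0  q1 
   q1   q1  q2 
   q2   q2  q3 
   q3   q3  q0 
(> = start, * = accepting)

start=q0; accept=q0; q0-0->q0; q0-1->q1; q1-0->q1; q1-1->q2; q2-0->q2; q2-1->q3; q3-0->q3; q3-1->q0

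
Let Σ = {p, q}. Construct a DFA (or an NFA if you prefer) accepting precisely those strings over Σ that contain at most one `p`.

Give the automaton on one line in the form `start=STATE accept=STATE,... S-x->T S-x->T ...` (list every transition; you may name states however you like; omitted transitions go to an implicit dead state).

start=s0 accept=s0,s1 s0-p->s1 s0-q->s0 s1-p->s2 s1-q->s1 s2-p->s2 s2-q->s2

Count `p`s, saturating at 2: state s0 means no `p` yet, s1 means one `p` seen, s2 means more than one. Each `p` increments (capped at s2); other symbols loop. Accept from {s0, s1}.
With 3 states:
        p   q  
>* s0   s1  s0 
 * s1   s2  s1 
   s2   s2  s2 
(> = start, * = accepting)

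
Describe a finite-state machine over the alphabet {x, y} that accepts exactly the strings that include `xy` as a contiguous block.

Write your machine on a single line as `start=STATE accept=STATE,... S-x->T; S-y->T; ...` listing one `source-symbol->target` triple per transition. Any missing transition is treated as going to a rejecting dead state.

Track how much of `xy` has been matched so far: state q0 is no progress, q2 is the absorbing accept state reached once `xy` has occurred. Intermediate states record partial matches; on a mismatch, fall back to the longest reusable overlap.
A 3-state machine:
        x   y  
>  q0   q1  q0 
   q1   q1  q2 
 * q2   q2  q2 
(> = start, * = accepting)

start=q0; accept=q2; q0-x->q1; q0-y->q0; q1-x->q1; q1-y->q2; q2-x->q2; q2-y->q2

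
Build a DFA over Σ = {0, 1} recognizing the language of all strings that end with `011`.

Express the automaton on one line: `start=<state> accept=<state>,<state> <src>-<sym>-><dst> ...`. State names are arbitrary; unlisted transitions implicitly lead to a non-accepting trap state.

Remember how much of `011` the current input suffix matches. State s0 means no match yet; s1 means the last symbol is `0`; s2 means the last 2 symbols are `01`; s3 means the last 3 symbols are `011`. Only s3 accepts. On a mismatch, fall back to the longest proper suffix that is still a prefix of `011`.
        0   1  
>  s0   s1  s0 
   s1   s1  s2 
   s2   s1  s3 
 * s3   s1  s0 
(> = start, * = accepting)

start=s0 accept=s3 s0-0->s1 s0-1->s0 s1-0->s1 s1-1->s2 s2-0->s1 s2-1->s3 s3-0->s1 s3-1->s0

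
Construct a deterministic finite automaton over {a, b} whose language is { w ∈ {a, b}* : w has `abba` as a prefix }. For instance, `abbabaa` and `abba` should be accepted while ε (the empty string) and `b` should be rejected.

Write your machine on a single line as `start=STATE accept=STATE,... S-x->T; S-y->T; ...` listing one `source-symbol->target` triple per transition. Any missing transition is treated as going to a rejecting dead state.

start=S0; accept=S4; S0-a->S1; S0-b->S5; S1-a->S5; S1-b->S2; S2-a->S5; S2-b->S3; S3-a->S4; S3-b->S5; S4-a->S4; S4-b->S4; S5-a->S5; S5-b->S5

Walk along `abba` while the input agrees: from S0 take `a` to S1, and so on. Any deviation drops to the rejecting sink S5. Once S4 is reached the prefix is confirmed and every continuation is accepted.
With 6 states:
        a   b  
>  S0   S1  S5 
   S1   S5  S2 
   S2   S5  S3 
   S3   S4  S5 
 * S4   S4  S4 
   S5   S5  S5 
(> = start, * = accepting)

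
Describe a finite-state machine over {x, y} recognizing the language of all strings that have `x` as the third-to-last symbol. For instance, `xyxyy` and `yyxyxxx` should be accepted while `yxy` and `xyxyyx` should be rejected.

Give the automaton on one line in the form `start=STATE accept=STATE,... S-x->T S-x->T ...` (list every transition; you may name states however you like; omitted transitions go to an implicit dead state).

Because acceptance depends on a position counted from the end, the machine has to buffer the most recent 3 symbols. Make each state the string of the last up-to-3 symbols read; on input `x` shift the window left and append `x`. Accept when the buffered window has length 3 and begins with `x`.
          x    y  
>  q0     q1   q2 
   q1     q3   q4 
   q2     q5   q6 
   q3     q7   q8 
   q4     q9  q10 
   q5    q11  q12 
   q6    q13  q14 
 * q7     q7   q8 
 * q8     q9  q10 
 * q9    q11  q12 
 * q10   q13  q14 
   q11    q7   q8 
   q12    q9  q10 
   q13   q11  q12 
   q14   q13  q14 
(> = start, * = accepting)

start=q0 accept=q7,q8,q9,q10 q0-x->q1 q0-y->q2 q1-x->q3 q1-y->q4 q2-x->q5 q2-y->q6 q3-x->q7 q3-y->q8 q4-x->q9 q4-y->q10 q5-x->q11 q5-y->q12 q6-x->q13 q6-y->q14 q7-x->q7 q7-y->q8 q8-x->q9 q8-y->q10 q9-x->q11 q9-y->q12 q10-x->q13 q10-y->q14 q11-x->q7 q11-y->q8 q12-x->q9 q12-y->q10 q13-x->q11 q13-y->q12 q14-x->q13 q14-y->q14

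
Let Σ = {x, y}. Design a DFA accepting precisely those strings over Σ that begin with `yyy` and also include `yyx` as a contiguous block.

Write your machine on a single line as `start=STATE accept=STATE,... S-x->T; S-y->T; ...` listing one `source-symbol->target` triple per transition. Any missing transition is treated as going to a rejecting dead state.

start=q0; accept=q8; q0-x->q1; q0-y->q2; q1-x->q1; q1-y->q3; q2-x->q1; q2-y->q4; q3-x->q1; q3-y->q5; q4-x->q6; q4-y->q7; q5-x->q6; q5-y->q5; q6-x->q6; q6-y->q6; q7-x->q8; q7-y->q7; q8-x->q8; q8-y->q8

Run two small machines in parallel and take their product. The first has 5 states tracking whether the input so far still matches the prefix `yyy`; the second has 4 states tracking whether and how much of `yyx` has been seen. A product state is a pair (one from each), accepting exactly when both do.
With 9 states:
        x   y  
>  q0   q1  q2 
   q1   q1  q3 
   q2   q1  q4 
   q3   q1  q5 
   q4   q6  q7 
   q5   q6  q5 
   q6   q6  q6 
   q7   q8  q7 
 * q8   q8  q8 
(> = start, * = accepting)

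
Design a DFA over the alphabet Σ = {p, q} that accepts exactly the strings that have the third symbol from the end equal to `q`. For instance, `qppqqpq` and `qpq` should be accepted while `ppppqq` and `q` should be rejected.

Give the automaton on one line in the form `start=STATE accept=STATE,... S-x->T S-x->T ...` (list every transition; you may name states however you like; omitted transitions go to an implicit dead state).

start=A accept=L,M,N,O A-p->B A-q->C B-p->D B-q->E C-p->F C-q->G D-p->H D-q->I E-p->J E-q->K F-p->L F-q->M G-p->N G-q->O H-p->H H-q->I I-p->J I-q->K J-p->L J-q->M K-p->N K-q->O L-p->H L-q->I M-p->J M-q->K N-p->L N-q->M O-p->N O-q->O

Because acceptance depends on a position counted from the end, the machine has to buffer the most recent 3 symbols. Make each state the string of the last up-to-3 symbols read; on input `x` shift the window left and append `x`. Accept when the buffered window has length 3 and begins with `q`.
15 states suffice.
       p  q 
>  A   B  C 
   B   D  E 
   C   F  G 
   D   H  I 
   E   J  K 
   F   L  M 
   G   N  O 
   H   H  I 
   I   J  K 
   J   L  M 
   K   N  O 
 * L   H  I 
 * M   J  K 
 * N   L  M 
 * O   N  O 
(> = start, * = accepting)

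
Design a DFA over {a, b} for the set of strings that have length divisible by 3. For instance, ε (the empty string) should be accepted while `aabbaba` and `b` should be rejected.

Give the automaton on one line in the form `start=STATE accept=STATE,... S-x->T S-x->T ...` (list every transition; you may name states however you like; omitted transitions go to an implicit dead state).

start=s0 accept=s0 s0-a->s1 s0-b->s1 s1-a->s2 s1-b->s2 s2-a->s0 s2-b->s0

Only the length mod 3 matters, so use a 3-cycle: from any state, every input symbol moves to the next state, wrapping s2 back to s0. Mark s0 accepting.
A 3-state machine:
        a   b  
>* s0   s1  s1 
   s1   s2  s2 
   s2   s0  s0 
(> = start, * = accepting)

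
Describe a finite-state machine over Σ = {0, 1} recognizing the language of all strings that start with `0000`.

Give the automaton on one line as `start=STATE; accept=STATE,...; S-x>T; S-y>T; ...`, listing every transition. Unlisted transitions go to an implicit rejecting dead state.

start=A; accept=E; A-0>B; A-1>F; B-0>C; B-1>F; C-0>D; C-1>F; D-0>E; D-1>F; E-0>E; E-1>E; F-0>F; F-1>F

Check the first 4 symbols one by one: A through D record how many have matched `0000` so far; any wrong symbol goes to the dead state F. After all 4 match we enter the accepting sink E.
With 6 states:
       0  1 
>  A   B  F 
   B   C  F 
   C   D  F 
   D   E  F 
 * E   E  E 
   F   F  F 
(> = start, * = accepting)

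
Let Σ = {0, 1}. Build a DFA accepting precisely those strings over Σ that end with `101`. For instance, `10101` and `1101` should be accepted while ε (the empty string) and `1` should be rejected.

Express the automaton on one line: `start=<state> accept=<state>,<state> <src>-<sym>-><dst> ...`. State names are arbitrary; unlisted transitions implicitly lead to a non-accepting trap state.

Let each state record the length of the longest suffix of the input read so far that is also a prefix of `101`. S1 means the last symbol is `1`; S2 means the last 2 symbols are `10`; S3 means the last 3 symbols are `101`. Accept only at S3, where the string currently ends in `101`.
With 4 states:
        0   1  
>  S0   S0  S1 
   S1   S2  S1 
   S2   S0  S3 
 * S3   S2  S1 
(> = start, * = accepting)

start=S0 accept=S3 S0-0->S0 S0-1->S1 S1-0->S2 S1-1->S1 S2-0->S0 S2-1->S3 S3-0->S2 S3-1->S1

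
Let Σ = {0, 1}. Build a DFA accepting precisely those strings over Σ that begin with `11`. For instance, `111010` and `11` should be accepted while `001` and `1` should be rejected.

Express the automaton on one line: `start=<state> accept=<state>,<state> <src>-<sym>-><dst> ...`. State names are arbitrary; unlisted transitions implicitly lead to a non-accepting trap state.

Check the first 2 symbols one by one: s0 through s1 record how many have matched `11` so far; any wrong symbol goes to the dead state s3. After all 2 match we enter the accepting sink s2.
        0   1  
>  s0   s3  s1 
   s1   s3  s2 
 * s2   s2  s2 
   s3   s3  s3 
(> = start, * = accepting)

start=s0 accept=s2 s0-0->s3 s0-1->s1 s1-0->s3 s1-1->s2 s2-0->s2 s2-1->s2 s3-0->s3 s3-1->s3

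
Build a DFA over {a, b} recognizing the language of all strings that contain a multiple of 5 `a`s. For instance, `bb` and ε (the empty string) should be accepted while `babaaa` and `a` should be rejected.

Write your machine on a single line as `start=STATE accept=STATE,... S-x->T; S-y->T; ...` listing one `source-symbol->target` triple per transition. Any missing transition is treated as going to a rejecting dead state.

start=S0; accept=S0; S0-a->S1; S0-b->S0; S1-a->S2; S1-b->S1; S2-a->S3; S2-b->S2; S3-a->S4; S3-b->S3; S4-a->S0; S4-b->S4

Keep the running count of `a`s modulo 5: each `a` advances along the cycle S0 → S1 → S2 → S3 → S4 → S0 while other symbols loop. Accept at S0.
5 states suffice.
        a   b  
>* S0   S1  S0 
   S1   S2  S1 
   S2   S3  S2 
   S3   S4  S3 
   S4   S0  S4 
(> = start, * = accepting)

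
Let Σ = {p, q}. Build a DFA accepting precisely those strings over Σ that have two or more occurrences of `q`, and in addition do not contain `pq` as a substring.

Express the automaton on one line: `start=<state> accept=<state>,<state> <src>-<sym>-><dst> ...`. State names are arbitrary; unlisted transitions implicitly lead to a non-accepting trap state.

start=s0 accept=s3,s4 s0-p->s1 s0-q->s2 s1-p->s1 s1-q->s1 s2-p->s1 s2-q->s3 s3-p->s4 s3-q->s3 s4-p->s4 s4-q->s1

Run two small machines in parallel and take their product. One (4 states) tracks the count of `q`s, saturating at 3; the other (3 states) tracks partial matches of the forbidden pattern `pq`. Each combined state is a pair, one component from each; accept when both components accept. After merging equivalent states the machine shrinks.
A 5-state machine:
        p   q  
>  s0   s1  s2 
   s1   s1  s1 
   s2   s1  s3 
 * s3   s4  s3 
 * s4   s4  s1 
(> = start, * = accepting)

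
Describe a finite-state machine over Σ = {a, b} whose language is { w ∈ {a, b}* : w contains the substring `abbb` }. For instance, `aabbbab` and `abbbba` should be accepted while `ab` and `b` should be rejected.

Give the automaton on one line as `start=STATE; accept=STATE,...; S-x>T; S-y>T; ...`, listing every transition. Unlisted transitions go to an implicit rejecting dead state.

States q0..q3 record the length of the longest prefix of `abbb` that matches the current input suffix. Reaching q4 means `abbb` has been seen, and we stay there forever. Accept from q4.
With 5 states:
        a   b  
>  q0   q1  q0 
   q1   q1  q2 
   q2   q1  q3 
   q3   q1  q4 
 * q4   q4  q4 
(> = start, * = accepting)

start=q0; accept=q4; q0-a>q1; q0-b>q0; q1-a>q1; q1-b>q2; q2-a>q1; q2-b>q3; q3-a>q1; q3-b>q4; q4-a>q4; q4-b>q4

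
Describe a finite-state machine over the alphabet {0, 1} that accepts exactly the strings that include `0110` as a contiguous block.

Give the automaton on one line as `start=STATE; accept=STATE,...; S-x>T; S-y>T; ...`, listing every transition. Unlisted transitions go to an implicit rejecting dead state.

start=s0; accept=s4; s0-0>s1; s0-1>s0; s1-0>s1; s1-1>s2; s2-0>s1; s2-1>s3; s3-0>s4; s3-1>s0; s4-0>s4; s4-1>s4

Track how much of `0110` has been matched so far: state s0 is no progress, s4 is the absorbing accept state reached once `0110` has occurred. Intermediate states record partial matches; on a mismatch, fall back to the longest reusable overlap.
        0   1  
>  s0   s1  s0 
   s1   s1  s2 
   s2   s1  s3 
   s3   s4  s0 
 * s4   s4  s4 
(> = start, * = accepting)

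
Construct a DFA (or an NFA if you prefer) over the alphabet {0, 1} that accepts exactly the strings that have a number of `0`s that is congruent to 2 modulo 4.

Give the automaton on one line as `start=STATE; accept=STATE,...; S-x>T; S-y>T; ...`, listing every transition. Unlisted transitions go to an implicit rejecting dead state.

start=S0; accept=S2; S0-0>S1; S0-1>S0; S1-0>S2; S1-1>S1; S2-0>S3; S2-1>S2; S3-0>S0; S3-1>S3

Keep the running count of `0`s modulo 4: each `0` advances along the cycle S0 → S1 → S2 → S3 → S0 while other symbols loop. Accept at S2.
        0   1  
>  S0   S1  S0 
   S1   S2  S1 
 * S2   S3  S2 
   S3   S0  S3 
(> = start, * = accepting)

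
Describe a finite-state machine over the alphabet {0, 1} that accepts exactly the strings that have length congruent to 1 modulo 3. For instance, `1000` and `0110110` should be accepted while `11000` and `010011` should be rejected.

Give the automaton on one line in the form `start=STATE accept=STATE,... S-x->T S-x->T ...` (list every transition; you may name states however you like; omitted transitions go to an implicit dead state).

Only the length mod 3 matters, so use a 3-cycle: from any state, every input symbol moves to the next state, wrapping q2 back to q0. Mark q1 accepting.
A 3-state machine:
        0   1  
>  q0   q1  q1 
 * q1   q2  q2 
   q2   q0  q0 
(> = start, * = accepting)

start=q0 accept=q1 q0-0->q1 q0-1->q1 q1-0->q2 q1-1->q2 q2-0->q0 q2-1->q0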